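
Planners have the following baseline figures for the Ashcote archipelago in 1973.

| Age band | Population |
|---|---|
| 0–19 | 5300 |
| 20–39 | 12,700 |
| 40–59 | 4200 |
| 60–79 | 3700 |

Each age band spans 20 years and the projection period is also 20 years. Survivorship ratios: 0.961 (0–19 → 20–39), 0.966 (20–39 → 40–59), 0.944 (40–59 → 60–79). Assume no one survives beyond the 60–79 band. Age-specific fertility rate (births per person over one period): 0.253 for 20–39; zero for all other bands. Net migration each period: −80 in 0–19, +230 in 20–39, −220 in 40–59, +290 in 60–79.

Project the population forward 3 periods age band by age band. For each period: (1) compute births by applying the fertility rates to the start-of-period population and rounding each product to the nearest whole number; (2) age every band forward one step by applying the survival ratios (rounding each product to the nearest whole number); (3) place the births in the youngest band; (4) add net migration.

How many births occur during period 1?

3213

— Period 1 —
Births: 12700 × 0.253 = 3213
20–39: 5300 × 0.961 = 5093
40–59: 12700 × 0.966 = 12268
60–79: 4200 × 0.944 = 3965
Net migration: 0–19 − 80 → 3133; 20–39 + 230 → 5323; 40–59 − 220 → 12048; 60–79 + 290 → 4255
Giving 3133 / 5323 / 12048 / 4255.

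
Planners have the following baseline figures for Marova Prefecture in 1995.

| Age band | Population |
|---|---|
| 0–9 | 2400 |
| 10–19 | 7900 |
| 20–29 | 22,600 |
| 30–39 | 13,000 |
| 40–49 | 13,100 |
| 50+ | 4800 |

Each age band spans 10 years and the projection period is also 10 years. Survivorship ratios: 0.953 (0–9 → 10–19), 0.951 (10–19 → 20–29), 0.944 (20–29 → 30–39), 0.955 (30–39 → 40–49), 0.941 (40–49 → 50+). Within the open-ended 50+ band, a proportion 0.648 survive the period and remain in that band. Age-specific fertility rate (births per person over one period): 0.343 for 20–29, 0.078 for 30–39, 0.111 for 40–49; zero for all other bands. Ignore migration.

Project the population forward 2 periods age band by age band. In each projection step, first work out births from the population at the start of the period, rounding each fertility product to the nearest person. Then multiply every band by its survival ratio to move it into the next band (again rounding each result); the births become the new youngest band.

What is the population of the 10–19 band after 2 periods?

After projecting period 1:
Births: 22600 × 0.343 = 7752 ; 13000 × 0.078 = 1014 ; 13100 × 0.111 = 1454 → total 10220
10–19: 2400 × 0.953 = 2287
20–29: 7900 × 0.951 = 7513
30–39: 22600 × 0.944 = 21334
40–49: 13000 × 0.955 = 12415
50+: 13100 × 0.941 + 4800 × 0.648 = 12327 + 3110 = 15437
→ [10220, 2287, 7513, 21334, 12415, 15437]
After projecting period 2:
Births: 7513 × 0.343 = 2577 ; 21334 × 0.078 = 1664 ; 12415 × 0.111 = 1378 → total 5619
10–19: 10220 × 0.953 = 9740
20–29: 2287 × 0.951 = 2175
30–39: 7513 × 0.944 = 7092
40–49: 21334 × 0.955 = 20374
50+: 12415 × 0.941 + 15437 × 0.648 = 11683 + 10003 = 21686
→ [5619, 9740, 2175, 7092, 20374, 21686]

9740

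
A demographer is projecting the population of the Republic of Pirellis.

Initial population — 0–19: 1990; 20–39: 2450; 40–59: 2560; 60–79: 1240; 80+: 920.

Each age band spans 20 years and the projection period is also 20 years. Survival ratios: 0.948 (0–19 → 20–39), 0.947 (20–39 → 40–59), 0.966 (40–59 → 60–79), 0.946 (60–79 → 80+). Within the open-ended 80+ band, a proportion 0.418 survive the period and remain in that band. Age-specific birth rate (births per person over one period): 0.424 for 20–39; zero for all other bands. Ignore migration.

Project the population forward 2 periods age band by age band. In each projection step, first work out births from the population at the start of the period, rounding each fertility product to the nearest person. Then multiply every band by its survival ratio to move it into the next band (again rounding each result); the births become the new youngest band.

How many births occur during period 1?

Let group 1 be 0–19 through group 5 = 80+.
— Period 1 —
Births: 2450 × 0.424 = 1039
Group 2: 1990 × 0.948 = 1887
Group 3: 2450 × 0.947 = 2320
Group 4: 2560 × 0.966 = 2473
Group 5: 1240 × 0.946 + 920 × 0.418 = 1173 + 385 = 1558
Population now: 0–19=1039, 20–39=1887, 40–59=2320, 60–79=2473, 80+=1558

1039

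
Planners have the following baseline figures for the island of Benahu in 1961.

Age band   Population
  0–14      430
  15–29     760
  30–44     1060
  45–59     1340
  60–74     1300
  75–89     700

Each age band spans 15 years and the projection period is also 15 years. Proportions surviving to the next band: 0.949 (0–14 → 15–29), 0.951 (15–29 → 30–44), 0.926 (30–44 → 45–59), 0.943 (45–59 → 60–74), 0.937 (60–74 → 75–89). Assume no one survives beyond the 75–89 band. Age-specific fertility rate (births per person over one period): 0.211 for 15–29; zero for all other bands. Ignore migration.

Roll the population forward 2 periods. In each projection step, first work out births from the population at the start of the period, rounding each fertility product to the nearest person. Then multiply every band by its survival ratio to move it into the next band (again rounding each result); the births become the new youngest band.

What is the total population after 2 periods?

3405

Call the groups 1 to 6, youngest first.
— Period 1 —
Births: 760 × 0.211 = 160
Group 2: 430 × 0.949 = 408
Group 3: 760 × 0.951 = 723
Group 4: 1060 × 0.926 = 982
Group 5: 1340 × 0.943 = 1264
Group 6: 1300 × 0.937 = 1218
Giving 160 / 408 / 723 / 982 / 1264 / 1218.
— Period 2 —
Births: 408 × 0.211 = 86
Group 2: 160 × 0.949 = 152
Group 3: 408 × 0.951 = 388
Group 4: 723 × 0.926 = 669
Group 5: 982 × 0.943 = 926
Group 6: 1264 × 0.937 = 1184
Giving 86 / 152 / 388 / 669 / 926 / 1184.
Total after period 2: 86 + 152 + 388 + 669 + 926 + 1184 = 3405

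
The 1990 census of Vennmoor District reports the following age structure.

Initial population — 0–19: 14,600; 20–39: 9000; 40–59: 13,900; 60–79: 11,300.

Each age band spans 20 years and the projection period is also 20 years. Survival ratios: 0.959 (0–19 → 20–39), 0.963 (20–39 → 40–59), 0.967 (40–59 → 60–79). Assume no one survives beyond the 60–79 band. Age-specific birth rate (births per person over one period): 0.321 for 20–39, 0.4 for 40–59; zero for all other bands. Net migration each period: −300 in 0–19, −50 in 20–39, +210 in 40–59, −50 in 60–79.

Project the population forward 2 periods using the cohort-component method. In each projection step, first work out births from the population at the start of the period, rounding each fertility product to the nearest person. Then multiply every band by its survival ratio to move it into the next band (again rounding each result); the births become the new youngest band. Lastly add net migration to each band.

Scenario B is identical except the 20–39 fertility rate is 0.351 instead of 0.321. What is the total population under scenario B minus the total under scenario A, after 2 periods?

678

Period 1.
Births: 9000 × 0.321 = 2889  |  13900 × 0.4 = 5560 → total 8449
20–39: 14600 × 0.959 = 14001
40–59: 9000 × 0.963 = 8667
60–79: 13900 × 0.967 = 13441
Net migration: 0–19 − 300 → 8149; 20–39 − 50 → 13951; 40–59 + 210 → 8877; 60–79 − 50 → 13391
Population now: 0–19=8149, 20–39=13951, 40–59=8877, 60–79=13391
Period 2.
Births: 13951 × 0.321 = 4478  |  8877 × 0.4 = 3551 → total 8029
20–39: 8149 × 0.959 = 7815
40–59: 13951 × 0.963 = 13435
60–79: 8877 × 0.967 = 8584
Net migration: 0–19 − 300 → 7729; 20–39 − 50 → 7765; 40–59 + 210 → 13645; 60–79 − 50 → 8534
Population now: 0–19=7729, 20–39=7765, 40–59=13645, 60–79=8534
Scenario A total after 2 periods: 37673
Scenario B projection —
Period 1.
Births: 9000 × 0.351 = 3159  |  13900 × 0.4 = 5560 → total 8719
20–39: 14600 × 0.959 = 14001
40–59: 9000 × 0.963 = 8667
60–79: 13900 × 0.967 = 13441
Net migration: 0–19 − 300 → 8419; 20–39 − 50 → 13951; 40–59 + 210 → 8877; 60–79 − 50 → 13391
Population now: 0–19=8419, 20–39=13951, 40–59=8877, 60–79=13391
Period 2.
Births: 13951 × 0.351 = 4897  |  8877 × 0.4 = 3551 → total 8448
20–39: 8419 × 0.959 = 8074
40–59: 13951 × 0.963 = 13435
60–79: 8877 × 0.967 = 8584
Net migration: 0–19 − 300 → 8148; 20–39 − 50 → 8024; 40–59 + 210 → 13645; 60–79 − 50 → 8534
Population now: 0–19=8148, 20–39=8024, 40–59=13645, 60–79=8534
Scenario B total after 2 periods: 38351
Difference B − A = 38351 − 37673 = 678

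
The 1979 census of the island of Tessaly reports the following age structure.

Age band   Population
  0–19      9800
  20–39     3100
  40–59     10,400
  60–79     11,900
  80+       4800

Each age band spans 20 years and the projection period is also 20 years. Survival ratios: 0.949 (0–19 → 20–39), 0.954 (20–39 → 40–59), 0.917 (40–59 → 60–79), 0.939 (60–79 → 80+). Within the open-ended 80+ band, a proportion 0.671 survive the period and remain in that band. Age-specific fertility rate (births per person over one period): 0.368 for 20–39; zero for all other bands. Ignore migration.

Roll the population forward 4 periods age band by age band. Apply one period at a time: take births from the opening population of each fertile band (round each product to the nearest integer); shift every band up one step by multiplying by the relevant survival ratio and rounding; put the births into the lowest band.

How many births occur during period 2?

Period 1.
Births: 3100 × 0.368 = 1141
20–39: 9800 × 0.949 = 9300
40–59: 3100 × 0.954 = 2957
60–79: 10400 × 0.917 = 9537
80+: 11900 × 0.939 + 4800 × 0.671 = 11174 + 3221 = 14395
Giving 1141 / 9300 / 2957 / 9537 / 14395.
Period 2.
Births: 9300 × 0.368 = 3422
20–39: 1141 × 0.949 = 1083
40–59: 9300 × 0.954 = 8872
60–79: 2957 × 0.917 = 2712
80+: 9537 × 0.939 + 14395 × 0.671 = 8955 + 9659 = 18614
Giving 3422 / 1083 / 8872 / 2712 / 18614.

3422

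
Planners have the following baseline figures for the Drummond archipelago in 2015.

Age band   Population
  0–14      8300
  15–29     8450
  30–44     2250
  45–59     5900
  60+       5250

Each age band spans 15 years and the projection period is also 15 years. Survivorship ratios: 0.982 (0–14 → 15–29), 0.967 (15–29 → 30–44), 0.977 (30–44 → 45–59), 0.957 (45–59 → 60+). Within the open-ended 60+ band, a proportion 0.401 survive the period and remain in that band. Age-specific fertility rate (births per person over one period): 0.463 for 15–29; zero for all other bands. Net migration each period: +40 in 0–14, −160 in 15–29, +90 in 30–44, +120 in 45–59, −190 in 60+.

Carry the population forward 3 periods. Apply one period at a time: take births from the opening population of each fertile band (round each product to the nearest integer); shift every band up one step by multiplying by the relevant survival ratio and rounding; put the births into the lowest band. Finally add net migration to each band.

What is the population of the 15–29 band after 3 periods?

(Bands numbered youngest = 1 to oldest = 5.)
Period 1:
Births: 8450 * 0.463 = 3912
Band 2: 8300 * 0.982 = 8151
Band 3: 8450 * 0.967 = 8171
Band 4: 2250 * 0.977 = 2198
Band 5: 5900 * 0.957 + 5250 * 0.401 = 5646 + 2105 = 7751
Net migration: Band 1 + 40 → 3952; Band 2 − 160 → 7991; Band 3 + 90 → 8261; Band 4 + 120 → 2318; Band 5 − 190 → 7561
Population now: 0–14=3952, 15–29=7991, 30–44=8261, 45–59=2318, 60+=7561
Period 2:
Births: 7991 * 0.463 = 3700
Band 2: 3952 * 0.982 = 3881
Band 3: 7991 * 0.967 = 7727
Band 4: 8261 * 0.977 = 8071
Band 5: 2318 * 0.957 + 7561 * 0.401 = 2218 + 3032 = 5250
Net migration: Band 1 + 40 → 3740; Band 2 − 160 → 3721; Band 3 + 90 → 7817; Band 4 + 120 → 8191; Band 5 − 190 → 5060
Population now: 0–14=3740, 15–29=3721, 30–44=7817, 45–59=8191, 60+=5060
Period 3:
Births: 3721 * 0.463 = 1723
Band 2: 3740 * 0.982 = 3673
Band 3: 3721 * 0.967 = 3598
Band 4: 7817 * 0.977 = 7637
Band 5: 8191 * 0.957 + 5060 * 0.401 = 7839 + 2029 = 9868
Net migration: Band 1 + 40 → 1763; Band 2 − 160 → 3513; Band 3 + 90 → 3688; Band 4 + 120 → 7757; Band 5 − 190 → 9678
Population now: 0–14=1763, 15–29=3513, 30–44=3688, 45–59=7757, 60+=9678

3513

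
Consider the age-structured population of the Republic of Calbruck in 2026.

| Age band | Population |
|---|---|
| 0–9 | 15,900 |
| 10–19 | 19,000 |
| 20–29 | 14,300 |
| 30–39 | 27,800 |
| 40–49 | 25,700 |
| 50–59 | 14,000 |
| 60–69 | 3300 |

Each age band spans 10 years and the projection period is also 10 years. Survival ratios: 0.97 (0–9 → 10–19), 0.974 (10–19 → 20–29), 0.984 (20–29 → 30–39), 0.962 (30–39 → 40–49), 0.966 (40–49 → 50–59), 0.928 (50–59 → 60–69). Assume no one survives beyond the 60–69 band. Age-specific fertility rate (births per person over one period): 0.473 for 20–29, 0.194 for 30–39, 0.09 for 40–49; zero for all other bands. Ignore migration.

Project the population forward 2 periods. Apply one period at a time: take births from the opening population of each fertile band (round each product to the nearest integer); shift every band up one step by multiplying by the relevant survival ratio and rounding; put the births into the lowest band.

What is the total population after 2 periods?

— Period 1 —
Births: 14300 × 0.473 = 6764, 27800 × 0.194 = 5393, 25700 × 0.09 = 2313 — total 14470
10–19: 15900 × 0.97 = 15423
20–29: 19000 × 0.974 = 18506
30–39: 14300 × 0.984 = 14071
40–49: 27800 × 0.962 = 26744
50–59: 25700 × 0.966 = 24826
60–69: 14000 × 0.928 = 12992
→ [14470, 15423, 18506, 14071, 26744, 24826, 12992]
— Period 2 —
Births: 18506 × 0.473 = 8753, 14071 × 0.194 = 2730, 26744 × 0.09 = 2407 — total 13890
10–19: 14470 × 0.97 = 14036
20–29: 15423 × 0.974 = 15022
30–39: 18506 × 0.984 = 18210
40–49: 14071 × 0.962 = 13536
50–59: 26744 × 0.966 = 25835
60–69: 24826 × 0.928 = 23039
→ [13890, 14036, 15022, 18210, 13536, 25835, 23039]
Total after period 2: 13890 + 14036 + 15022 + 18210 + 13536 + 25835 + 23039 = 123568

123568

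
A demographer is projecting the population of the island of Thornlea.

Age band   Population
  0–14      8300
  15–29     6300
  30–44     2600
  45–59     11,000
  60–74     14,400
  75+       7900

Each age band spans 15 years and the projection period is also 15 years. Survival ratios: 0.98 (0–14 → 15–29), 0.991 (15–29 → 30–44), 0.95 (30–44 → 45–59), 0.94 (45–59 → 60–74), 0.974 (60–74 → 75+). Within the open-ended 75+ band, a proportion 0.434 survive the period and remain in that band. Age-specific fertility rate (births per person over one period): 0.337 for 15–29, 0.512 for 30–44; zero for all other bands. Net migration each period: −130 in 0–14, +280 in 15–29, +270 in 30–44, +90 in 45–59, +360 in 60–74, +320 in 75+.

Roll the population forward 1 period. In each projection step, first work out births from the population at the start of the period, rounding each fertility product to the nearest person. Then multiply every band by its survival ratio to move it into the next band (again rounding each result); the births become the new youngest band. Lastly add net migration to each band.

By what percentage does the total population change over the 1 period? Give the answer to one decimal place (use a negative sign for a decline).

Period 1:
Births: 6300 × 0.337 = 2123  |  2600 × 0.512 = 1331 — total 3454
15–29: 8300 × 0.98 = 8134
30–44: 6300 × 0.991 = 6243
45–59: 2600 × 0.95 = 2470
60–74: 11000 × 0.94 = 10340
75+: 14400 × 0.974 + 7900 × 0.434 = 14026 + 3429 = 17455
Net migration: 0–14 − 130 → 3324; 15–29 + 280 → 8414; 30–44 + 270 → 6513; 45–59 + 90 → 2560; 60–74 + 360 → 10700; 75+ + 320 → 17775
Population now: 0–14=3324, 15–29=8414, 30–44=6513, 45–59=2560, 60–74=10700, 75+=17775
Total: 50500 → 49286; change = -1214; percentage change = -2.4%

-2.4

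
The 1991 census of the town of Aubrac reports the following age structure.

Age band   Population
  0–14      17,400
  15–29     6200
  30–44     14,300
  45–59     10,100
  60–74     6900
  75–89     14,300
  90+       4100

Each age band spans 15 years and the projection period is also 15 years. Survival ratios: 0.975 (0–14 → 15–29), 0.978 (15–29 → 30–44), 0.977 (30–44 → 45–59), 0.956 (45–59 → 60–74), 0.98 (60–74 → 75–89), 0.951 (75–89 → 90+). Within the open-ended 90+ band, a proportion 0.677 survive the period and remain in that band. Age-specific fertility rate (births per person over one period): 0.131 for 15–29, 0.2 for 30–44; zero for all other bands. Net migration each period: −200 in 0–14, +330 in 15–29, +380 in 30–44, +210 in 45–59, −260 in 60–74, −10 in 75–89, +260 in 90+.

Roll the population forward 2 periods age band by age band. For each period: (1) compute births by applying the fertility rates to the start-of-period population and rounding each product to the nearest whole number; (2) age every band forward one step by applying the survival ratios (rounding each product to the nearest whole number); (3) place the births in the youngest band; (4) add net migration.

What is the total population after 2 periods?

Numbering the bands 1..7 from youngest to oldest:
[period 1]
Births: 6200 × 0.131 = 812 ; 14300 × 0.2 = 2860 → 3672
Band 2: 17400 × 0.975 = 16965
Band 3: 6200 × 0.978 = 6064
Band 4: 14300 × 0.977 = 13971
Band 5: 10100 × 0.956 = 9656
Band 6: 6900 × 0.98 = 6762
Band 7: 14300 × 0.951 + 4100 × 0.677 = 13599 + 2776 = 16375
Net migration: Band 1 − 200 → 3472; Band 2 + 330 → 17295; Band 3 + 380 → 6444; Band 4 + 210 → 14181; Band 5 − 260 → 9396; Band 6 − 10 → 6752; Band 7 + 260 → 16635
Giving 3472 / 17295 / 6444 / 14181 / 9396 / 6752 / 16635.
[period 2]
Births: 17295 × 0.131 = 2266 ; 6444 × 0.2 = 1289 → 3555
Band 2: 3472 × 0.975 = 3385
Band 3: 17295 × 0.978 = 16915
Band 4: 6444 × 0.977 = 6296
Band 5: 14181 × 0.956 = 13557
Band 6: 9396 × 0.98 = 9208
Band 7: 6752 × 0.951 + 16635 × 0.677 = 6421 + 11262 = 17683
Net migration: Band 1 − 200 → 3355; Band 2 + 330 → 3715; Band 3 + 380 → 17295; Band 4 + 210 → 6506; Band 5 − 260 → 13297; Band 6 − 10 → 9198; Band 7 + 260 → 17943
Giving 3355 / 3715 / 17295 / 6506 / 13297 / 9198 / 17943.
Total after period 2: 3355 + 3715 + 17295 + 6506 + 13297 + 9198 + 17943 = 71309

71309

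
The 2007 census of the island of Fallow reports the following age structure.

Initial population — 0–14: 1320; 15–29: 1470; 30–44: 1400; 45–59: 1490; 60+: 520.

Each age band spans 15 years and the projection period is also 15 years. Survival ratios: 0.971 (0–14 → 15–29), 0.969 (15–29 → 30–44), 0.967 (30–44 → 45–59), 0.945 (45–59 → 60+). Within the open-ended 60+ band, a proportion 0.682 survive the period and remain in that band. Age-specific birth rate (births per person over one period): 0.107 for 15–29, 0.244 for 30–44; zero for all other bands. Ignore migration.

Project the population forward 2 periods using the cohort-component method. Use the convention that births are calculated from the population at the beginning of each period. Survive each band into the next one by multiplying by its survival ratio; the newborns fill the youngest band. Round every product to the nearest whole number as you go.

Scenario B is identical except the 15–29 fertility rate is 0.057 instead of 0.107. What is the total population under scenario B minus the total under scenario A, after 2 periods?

-135

[period 1]
Births: 1470 * 0.107 = 157  |  1400 * 0.244 = 342 → 499
15–29: 1320 * 0.971 = 1282
30–44: 1470 * 0.969 = 1424
45–59: 1400 * 0.967 = 1354
60+: 1490 * 0.945 + 520 * 0.682 = 1408 + 355 = 1763
→ [499, 1282, 1424, 1354, 1763]
[period 2]
Births: 1282 * 0.107 = 137  |  1424 * 0.244 = 347 → 484
15–29: 499 * 0.971 = 485
30–44: 1282 * 0.969 = 1242
45–59: 1424 * 0.967 = 1377
60+: 1354 * 0.945 + 1763 * 0.682 = 1280 + 1202 = 2482
→ [484, 485, 1242, 1377, 2482]
Scenario A total after 2 periods: 6070
Scenario B projection —
[period 1]
Births: 1470 * 0.057 = 84  |  1400 * 0.244 = 342 → 426
15–29: 1320 * 0.971 = 1282
30–44: 1470 * 0.969 = 1424
45–59: 1400 * 0.967 = 1354
60+: 1490 * 0.945 + 520 * 0.682 = 1408 + 355 = 1763
→ [426, 1282, 1424, 1354, 1763]
[period 2]
Births: 1282 * 0.057 = 73  |  1424 * 0.244 = 347 → 420
15–29: 426 * 0.971 = 414
30–44: 1282 * 0.969 = 1242
45–59: 1424 * 0.967 = 1377
60+: 1354 * 0.945 + 1763 * 0.682 = 1280 + 1202 = 2482
→ [420, 414, 1242, 1377, 2482]
Scenario B total after 2 periods: 5935
Difference B − A = 5935 − 6070 = -135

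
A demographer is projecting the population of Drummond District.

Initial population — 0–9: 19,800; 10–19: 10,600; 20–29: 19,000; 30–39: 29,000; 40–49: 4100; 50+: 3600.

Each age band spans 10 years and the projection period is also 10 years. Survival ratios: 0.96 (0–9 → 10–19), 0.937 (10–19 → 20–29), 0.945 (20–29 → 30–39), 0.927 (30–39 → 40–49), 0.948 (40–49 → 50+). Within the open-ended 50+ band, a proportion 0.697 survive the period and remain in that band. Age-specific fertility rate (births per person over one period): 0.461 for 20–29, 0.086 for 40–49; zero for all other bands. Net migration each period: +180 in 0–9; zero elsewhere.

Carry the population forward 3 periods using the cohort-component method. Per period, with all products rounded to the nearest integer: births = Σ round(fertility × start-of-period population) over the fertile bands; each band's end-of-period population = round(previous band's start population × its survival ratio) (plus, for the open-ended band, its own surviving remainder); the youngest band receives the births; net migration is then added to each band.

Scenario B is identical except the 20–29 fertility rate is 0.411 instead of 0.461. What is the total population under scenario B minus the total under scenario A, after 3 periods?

Numbering the groups 1..6 from youngest to oldest:
After projecting period 1:
Births: 19000 × 0.461 = 8759, 4100 × 0.086 = 353 → total 9112
Group 2: 19800 × 0.96 = 19008
Group 3: 10600 × 0.937 = 9932
Group 4: 19000 × 0.945 = 17955
Group 5: 29000 × 0.927 = 26883
Group 6: 4100 × 0.948 + 3600 × 0.697 = 3887 + 2509 = 6396
Net migration: Group 1 + 180 → 9292
Population now: 0–9=9292, 10–19=19008, 20–29=9932, 30–39=17955, 40–49=26883, 50+=6396
After projecting period 2:
Births: 9932 × 0.461 = 4579, 26883 × 0.086 = 2312 → total 6891
Group 2: 9292 × 0.96 = 8920
Group 3: 19008 × 0.937 = 17810
Group 4: 9932 × 0.945 = 9386
Group 5: 17955 × 0.927 = 16644
Group 6: 26883 × 0.948 + 6396 × 0.697 = 25485 + 4458 = 29943
Net migration: Group 1 + 180 → 7071
Population now: 0–9=7071, 10–19=8920, 20–29=17810, 30–39=9386, 40–49=16644, 50+=29943
After projecting period 3:
Births: 17810 × 0.461 = 8210, 16644 × 0.086 = 1431 → total 9641
Group 2: 7071 × 0.96 = 6788
Group 3: 8920 × 0.937 = 8358
Group 4: 17810 × 0.945 = 16830
Group 5: 9386 × 0.927 = 8701
Group 6: 16644 × 0.948 + 29943 × 0.697 = 15779 + 20870 = 36649
Net migration: Group 1 + 180 → 9821
Population now: 0–9=9821, 10–19=6788, 20–29=8358, 30–39=16830, 40–49=8701, 50+=36649
Scenario A total after 3 periods: 87147
Scenario B projection —
After projecting period 1:
Births: 19000 × 0.411 = 7809, 4100 × 0.086 = 353 → total 8162
Group 2: 19800 × 0.96 = 19008
Group 3: 10600 × 0.937 = 9932
Group 4: 19000 × 0.945 = 17955
Group 5: 29000 × 0.927 = 26883
Group 6: 4100 × 0.948 + 3600 × 0.697 = 3887 + 2509 = 6396
Net migration: Group 1 + 180 → 8342
Population now: 0–9=8342, 10–19=19008, 20–29=9932, 30–39=17955, 40–49=26883, 50+=6396
After projecting period 2:
Births: 9932 × 0.411 = 4082, 26883 × 0.086 = 2312 → total 6394
Group 2: 8342 × 0.96 = 8008
Group 3: 19008 × 0.937 = 17810
Group 4: 9932 × 0.945 = 9386
Group 5: 17955 × 0.927 = 16644
Group 6: 26883 × 0.948 + 6396 × 0.697 = 25485 + 4458 = 29943
Net migration: Group 1 + 180 → 6574
Population now: 0–9=6574, 10–19=8008, 20–29=17810, 30–39=9386, 40–49=16644, 50+=29943
After projecting period 3:
Births: 17810 × 0.411 = 7320, 16644 × 0.086 = 1431 → total 8751
Group 2: 6574 × 0.96 = 6311
Group 3: 8008 × 0.937 = 7503
Group 4: 17810 × 0.945 = 16830
Group 5: 9386 × 0.927 = 8701
Group 6: 16644 × 0.948 + 29943 × 0.697 = 15779 + 20870 = 36649
Net migration: Group 1 + 180 → 8931
Population now: 0–9=8931, 10–19=6311, 20–29=7503, 30–39=16830, 40–49=8701, 50+=36649
Scenario B total after 3 periods: 84925
Difference B − A = 84925 − 87147 = -2222

-2222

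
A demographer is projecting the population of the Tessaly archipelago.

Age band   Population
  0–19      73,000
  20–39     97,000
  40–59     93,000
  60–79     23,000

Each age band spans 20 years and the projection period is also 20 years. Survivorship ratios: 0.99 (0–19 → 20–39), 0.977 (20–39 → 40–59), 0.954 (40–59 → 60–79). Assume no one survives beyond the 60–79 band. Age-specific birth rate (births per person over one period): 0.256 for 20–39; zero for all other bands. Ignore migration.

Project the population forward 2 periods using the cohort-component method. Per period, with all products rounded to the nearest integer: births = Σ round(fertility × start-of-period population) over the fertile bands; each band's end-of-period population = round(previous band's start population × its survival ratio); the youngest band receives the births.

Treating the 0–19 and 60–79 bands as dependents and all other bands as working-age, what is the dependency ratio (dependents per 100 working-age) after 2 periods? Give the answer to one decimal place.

Numbering the groups 1..4 from youngest to oldest:
Period 1:
Births: 97000 * 0.256 = 24832
Group 2: 73000 * 0.99 = 72270
Group 3: 97000 * 0.977 = 94769
Group 4: 93000 * 0.954 = 88722
End of period: [24832, 72270, 94769, 88722]
Period 2:
Births: 72270 * 0.256 = 18501
Group 2: 24832 * 0.99 = 24584
Group 3: 72270 * 0.977 = 70608
Group 4: 94769 * 0.954 = 90410
End of period: [18501, 24584, 70608, 90410]
Dependents (band 0–19 + band 60–79) = 18501 + 90410 = 108911; working-age = 95192; ratio = 108911/95192 × 100 = 114.4

114.4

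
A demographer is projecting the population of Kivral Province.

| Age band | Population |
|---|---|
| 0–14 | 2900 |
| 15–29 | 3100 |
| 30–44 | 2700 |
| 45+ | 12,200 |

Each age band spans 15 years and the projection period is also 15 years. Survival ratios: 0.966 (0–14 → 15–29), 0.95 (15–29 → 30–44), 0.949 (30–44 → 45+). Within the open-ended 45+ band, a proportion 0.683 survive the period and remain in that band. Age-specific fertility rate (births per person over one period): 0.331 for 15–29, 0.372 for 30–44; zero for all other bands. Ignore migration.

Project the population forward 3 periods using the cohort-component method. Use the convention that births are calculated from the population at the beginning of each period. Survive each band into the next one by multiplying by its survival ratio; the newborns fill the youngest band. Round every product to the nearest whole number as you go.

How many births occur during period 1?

2030

Let band 1 be 0–14 through band 4 = 45+.
[period 1]
Births: 3100 × 0.331 = 1026 ; 2700 × 0.372 = 1004 → 2030
Band 2: 2900 × 0.966 = 2801
Band 3: 3100 × 0.95 = 2945
Band 4: 2700 × 0.949 + 12200 × 0.683 = 2562 + 8333 = 10895
Population now: 0–14=2030, 15–29=2801, 30–44=2945, 45+=10895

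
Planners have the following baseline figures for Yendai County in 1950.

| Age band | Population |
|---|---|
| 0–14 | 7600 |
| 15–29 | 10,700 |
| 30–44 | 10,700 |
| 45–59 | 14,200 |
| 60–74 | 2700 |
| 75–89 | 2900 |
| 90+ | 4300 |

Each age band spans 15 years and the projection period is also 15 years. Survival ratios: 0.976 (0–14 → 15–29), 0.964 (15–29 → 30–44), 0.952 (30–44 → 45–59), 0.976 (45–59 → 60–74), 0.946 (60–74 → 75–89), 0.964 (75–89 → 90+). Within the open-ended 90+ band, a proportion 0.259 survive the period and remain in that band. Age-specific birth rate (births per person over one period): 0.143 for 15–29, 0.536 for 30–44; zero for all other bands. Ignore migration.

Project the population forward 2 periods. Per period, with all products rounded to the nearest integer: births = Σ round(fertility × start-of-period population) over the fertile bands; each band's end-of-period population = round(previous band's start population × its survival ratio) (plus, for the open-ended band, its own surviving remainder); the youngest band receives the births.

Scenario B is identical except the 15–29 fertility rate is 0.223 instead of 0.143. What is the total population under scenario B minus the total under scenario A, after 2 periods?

Period 1:
Births: 10700 × 0.143 = 1530 ; 10700 × 0.536 = 5735 ⇒ total 7265
15–29: 7600 × 0.976 = 7418
30–44: 10700 × 0.964 = 10315
45–59: 10700 × 0.952 = 10186
60–74: 14200 × 0.976 = 13859
75–89: 2700 × 0.946 = 2554
90+: 2900 × 0.964 + 4300 × 0.259 = 2796 + 1114 = 3910
End of period: [7265, 7418, 10315, 10186, 13859, 2554, 3910]
Period 2:
Births: 7418 × 0.143 = 1061 ; 10315 × 0.536 = 5529 ⇒ total 6590
15–29: 7265 × 0.976 = 7091
30–44: 7418 × 0.964 = 7151
45–59: 10315 × 0.952 = 9820
60–74: 10186 × 0.976 = 9942
75–89: 13859 × 0.946 = 13111
90+: 2554 × 0.964 + 3910 × 0.259 = 2462 + 1013 = 3475
End of period: [6590, 7091, 7151, 9820, 9942, 13111, 3475]
Scenario A total after 2 periods: 57180
Scenario B projection —
Period 1:
Births: 10700 × 0.223 = 2386 ; 10700 × 0.536 = 5735 ⇒ total 8121
15–29: 7600 × 0.976 = 7418
30–44: 10700 × 0.964 = 10315
45–59: 10700 × 0.952 = 10186
60–74: 14200 × 0.976 = 13859
75–89: 2700 × 0.946 = 2554
90+: 2900 × 0.964 + 4300 × 0.259 = 2796 + 1114 = 3910
End of period: [8121, 7418, 10315, 10186, 13859, 2554, 3910]
Period 2:
Births: 7418 × 0.223 = 1654 ; 10315 × 0.536 = 5529 ⇒ total 7183
15–29: 8121 × 0.976 = 7926
30–44: 7418 × 0.964 = 7151
45–59: 10315 × 0.952 = 9820
60–74: 10186 × 0.976 = 9942
75–89: 13859 × 0.946 = 13111
90+: 2554 × 0.964 + 3910 × 0.259 = 2462 + 1013 = 3475
End of period: [7183, 7926, 7151, 9820, 9942, 13111, 3475]
Scenario B total after 2 periods: 58608
Difference B − A = 58608 − 57180 = 1428

1428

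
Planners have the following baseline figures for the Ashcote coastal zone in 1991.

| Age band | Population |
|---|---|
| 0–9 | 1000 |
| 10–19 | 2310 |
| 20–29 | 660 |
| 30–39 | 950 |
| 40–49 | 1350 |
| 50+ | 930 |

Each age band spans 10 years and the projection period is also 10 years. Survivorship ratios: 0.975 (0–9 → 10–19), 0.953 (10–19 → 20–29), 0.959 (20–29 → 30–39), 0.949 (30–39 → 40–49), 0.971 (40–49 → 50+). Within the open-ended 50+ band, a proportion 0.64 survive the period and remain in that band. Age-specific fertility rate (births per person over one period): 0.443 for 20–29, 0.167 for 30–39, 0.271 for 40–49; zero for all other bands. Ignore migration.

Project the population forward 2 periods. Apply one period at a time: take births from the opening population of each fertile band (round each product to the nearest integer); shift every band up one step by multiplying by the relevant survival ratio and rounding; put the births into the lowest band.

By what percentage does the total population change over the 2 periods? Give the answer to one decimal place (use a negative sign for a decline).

Call the groups 1 to 6, youngest first.
Period 1.
Births: 660 × 0.443 = 292 ; 950 × 0.167 = 159 ; 1350 × 0.271 = 366 → total 817
Group 2: 1000 × 0.975 = 975
Group 3: 2310 × 0.953 = 2201
Group 4: 660 × 0.959 = 633
Group 5: 950 × 0.949 = 902
Group 6: 1350 × 0.971 + 930 × 0.64 = 1311 + 595 = 1906
Giving 817 / 975 / 2201 / 633 / 902 / 1906.
Period 2.
Births: 2201 × 0.443 = 975 ; 633 × 0.167 = 106 ; 902 × 0.271 = 244 → total 1325
Group 2: 817 × 0.975 = 797
Group 3: 975 × 0.953 = 929
Group 4: 2201 × 0.959 = 2111
Group 5: 633 × 0.949 = 601
Group 6: 902 × 0.971 + 1906 × 0.64 = 876 + 1220 = 2096
Giving 1325 / 797 / 929 / 2111 / 601 / 2096.
Total: 7200 → 7859; change = 659; percentage change = 9.2%

9.2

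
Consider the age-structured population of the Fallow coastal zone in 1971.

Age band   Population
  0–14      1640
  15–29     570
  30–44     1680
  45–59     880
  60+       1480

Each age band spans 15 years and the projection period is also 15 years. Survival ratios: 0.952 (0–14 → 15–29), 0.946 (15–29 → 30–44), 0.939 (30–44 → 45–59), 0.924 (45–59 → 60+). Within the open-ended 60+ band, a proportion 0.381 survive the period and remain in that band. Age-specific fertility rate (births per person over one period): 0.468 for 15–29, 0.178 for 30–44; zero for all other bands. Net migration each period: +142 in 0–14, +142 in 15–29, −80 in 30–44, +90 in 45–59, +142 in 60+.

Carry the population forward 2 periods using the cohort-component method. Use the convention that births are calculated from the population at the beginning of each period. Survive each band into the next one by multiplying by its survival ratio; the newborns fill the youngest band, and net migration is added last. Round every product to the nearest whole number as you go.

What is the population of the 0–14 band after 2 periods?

1021

Period 1.
Births: 570 * 0.468 = 267  |  1680 * 0.178 = 299 ⇒ total 566
15–29: 1640 * 0.952 = 1561
30–44: 570 * 0.946 = 539
45–59: 1680 * 0.939 = 1578
60+: 880 * 0.924 + 1480 * 0.381 = 813 + 564 = 1377
Net migration: 0–14 + 142 → 708; 15–29 + 142 → 1703; 30–44 − 80 → 459; 45–59 + 90 → 1668; 60+ + 142 → 1519
→ [708, 1703, 459, 1668, 1519]
Period 2.
Births: 1703 * 0.468 = 797  |  459 * 0.178 = 82 ⇒ total 879
15–29: 708 * 0.952 = 674
30–44: 1703 * 0.946 = 1611
45–59: 459 * 0.939 = 431
60+: 1668 * 0.924 + 1519 * 0.381 = 1541 + 579 = 2120
Net migration: 0–14 + 142 → 1021; 15–29 + 142 → 816; 30–44 − 80 → 1531; 45–59 + 90 → 521; 60+ + 142 → 2262
→ [1021, 816, 1531, 521, 2262]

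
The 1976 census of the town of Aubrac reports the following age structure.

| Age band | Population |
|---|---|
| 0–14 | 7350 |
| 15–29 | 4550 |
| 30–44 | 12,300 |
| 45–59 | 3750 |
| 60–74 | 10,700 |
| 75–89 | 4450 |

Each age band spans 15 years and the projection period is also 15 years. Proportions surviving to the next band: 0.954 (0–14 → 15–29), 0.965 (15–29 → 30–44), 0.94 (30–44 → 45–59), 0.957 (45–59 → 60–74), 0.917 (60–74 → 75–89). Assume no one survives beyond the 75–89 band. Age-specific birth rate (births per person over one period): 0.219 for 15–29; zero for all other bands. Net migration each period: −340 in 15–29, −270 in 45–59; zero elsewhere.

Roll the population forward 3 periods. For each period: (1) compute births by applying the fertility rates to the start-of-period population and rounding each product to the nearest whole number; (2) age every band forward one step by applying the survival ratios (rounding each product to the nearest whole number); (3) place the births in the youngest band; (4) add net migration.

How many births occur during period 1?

— Period 1 —
Births: 4550 × 0.219 = 996
15–29: 7350 × 0.954 = 7012
30–44: 4550 × 0.965 = 4391
45–59: 12300 × 0.94 = 11562
60–74: 3750 × 0.957 = 3589
75–89: 10700 × 0.917 = 9812
Net migration: 15–29 − 340 → 6672; 45–59 − 270 → 11292
→ [996, 6672, 4391, 11292, 3589, 9812]

996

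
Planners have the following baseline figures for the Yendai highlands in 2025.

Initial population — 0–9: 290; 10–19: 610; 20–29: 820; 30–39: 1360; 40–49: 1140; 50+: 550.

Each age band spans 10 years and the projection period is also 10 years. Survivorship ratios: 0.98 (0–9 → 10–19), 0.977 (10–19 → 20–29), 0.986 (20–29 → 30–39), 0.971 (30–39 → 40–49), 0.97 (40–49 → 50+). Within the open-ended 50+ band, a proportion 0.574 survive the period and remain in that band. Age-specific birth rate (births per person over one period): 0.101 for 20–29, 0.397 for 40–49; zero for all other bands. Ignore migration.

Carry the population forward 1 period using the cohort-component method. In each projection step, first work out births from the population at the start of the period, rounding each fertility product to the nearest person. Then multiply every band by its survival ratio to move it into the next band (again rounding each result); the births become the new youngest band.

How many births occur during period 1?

536

(Bands numbered youngest = 1 to oldest = 6.)
Period 1:
Births: 820 × 0.101 = 83, 1140 × 0.397 = 453 — total 536
Band 2: 290 × 0.98 = 284
Band 3: 610 × 0.977 = 596
Band 4: 820 × 0.986 = 809
Band 5: 1360 × 0.971 = 1321
Band 6: 1140 × 0.97 + 550 × 0.574 = 1106 + 316 = 1422
→ [536, 284, 596, 809, 1321, 1422]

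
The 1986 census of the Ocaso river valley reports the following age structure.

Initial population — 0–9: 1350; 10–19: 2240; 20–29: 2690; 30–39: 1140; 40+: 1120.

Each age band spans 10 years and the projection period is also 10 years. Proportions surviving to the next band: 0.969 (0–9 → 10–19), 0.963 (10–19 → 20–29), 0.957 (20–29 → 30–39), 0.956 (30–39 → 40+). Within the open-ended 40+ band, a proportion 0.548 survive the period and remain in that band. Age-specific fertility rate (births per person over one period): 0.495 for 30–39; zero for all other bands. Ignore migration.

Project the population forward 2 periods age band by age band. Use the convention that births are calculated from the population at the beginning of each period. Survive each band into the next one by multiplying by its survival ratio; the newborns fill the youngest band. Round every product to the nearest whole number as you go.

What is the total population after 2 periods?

8540

[period 1]
Births: 1140 × 0.495 = 564
10–19: 1350 × 0.969 = 1308
20–29: 2240 × 0.963 = 2157
30–39: 2690 × 0.957 = 2574
40+: 1140 × 0.956 + 1120 × 0.548 = 1090 + 614 = 1704
End of period: [564, 1308, 2157, 2574, 1704]
[period 2]
Births: 2574 × 0.495 = 1274
10–19: 564 × 0.969 = 547
20–29: 1308 × 0.963 = 1260
30–39: 2157 × 0.957 = 2064
40+: 2574 × 0.956 + 1704 × 0.548 = 2461 + 934 = 3395
End of period: [1274, 547, 1260, 2064, 3395]
Total after period 2: 1274 + 547 + 1260 + 2064 + 3395 = 8540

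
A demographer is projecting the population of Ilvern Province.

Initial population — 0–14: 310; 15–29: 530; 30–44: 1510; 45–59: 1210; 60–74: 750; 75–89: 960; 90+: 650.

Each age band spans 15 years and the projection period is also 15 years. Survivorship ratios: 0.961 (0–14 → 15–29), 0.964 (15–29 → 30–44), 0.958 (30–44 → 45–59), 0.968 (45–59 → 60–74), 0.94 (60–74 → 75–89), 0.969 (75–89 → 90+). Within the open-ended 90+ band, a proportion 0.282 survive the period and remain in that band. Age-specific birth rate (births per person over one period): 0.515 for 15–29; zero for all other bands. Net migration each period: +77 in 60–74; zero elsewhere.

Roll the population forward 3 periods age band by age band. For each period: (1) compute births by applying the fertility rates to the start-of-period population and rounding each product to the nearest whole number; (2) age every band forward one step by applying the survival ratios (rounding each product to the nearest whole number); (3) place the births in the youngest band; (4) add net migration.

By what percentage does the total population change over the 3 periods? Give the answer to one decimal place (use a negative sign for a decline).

-29.6

After projecting period 1:
Births: 530 * 0.515 = 273
15–29: 310 * 0.961 = 298
30–44: 530 * 0.964 = 511
45–59: 1510 * 0.958 = 1447
60–74: 1210 * 0.968 = 1171
75–89: 750 * 0.94 = 705
90+: 960 * 0.969 + 650 * 0.282 = 930 + 183 = 1113
Net migration: 60–74 + 77 → 1248
Population now: 0–14=273, 15–29=298, 30–44=511, 45–59=1447, 60–74=1248, 75–89=705, 90+=1113
After projecting period 2:
Births: 298 * 0.515 = 153
15–29: 273 * 0.961 = 262
30–44: 298 * 0.964 = 287
45–59: 511 * 0.958 = 490
60–74: 1447 * 0.968 = 1401
75–89: 1248 * 0.94 = 1173
90+: 705 * 0.969 + 1113 * 0.282 = 683 + 314 = 997
Net migration: 60–74 + 77 → 1478
Population now: 0–14=153, 15–29=262, 30–44=287, 45–59=490, 60–74=1478, 75–89=1173, 90+=997
After projecting period 3:
Births: 262 * 0.515 = 135
15–29: 153 * 0.961 = 147
30–44: 262 * 0.964 = 253
45–59: 287 * 0.958 = 275
60–74: 490 * 0.968 = 474
75–89: 1478 * 0.94 = 1389
90+: 1173 * 0.969 + 997 * 0.282 = 1137 + 281 = 1418
Net migration: 60–74 + 77 → 551
Population now: 0–14=135, 15–29=147, 30–44=253, 45–59=275, 60–74=551, 75–89=1389, 90+=1418
Total: 5920 → 4168; change = -1752; percentage change = -29.6%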